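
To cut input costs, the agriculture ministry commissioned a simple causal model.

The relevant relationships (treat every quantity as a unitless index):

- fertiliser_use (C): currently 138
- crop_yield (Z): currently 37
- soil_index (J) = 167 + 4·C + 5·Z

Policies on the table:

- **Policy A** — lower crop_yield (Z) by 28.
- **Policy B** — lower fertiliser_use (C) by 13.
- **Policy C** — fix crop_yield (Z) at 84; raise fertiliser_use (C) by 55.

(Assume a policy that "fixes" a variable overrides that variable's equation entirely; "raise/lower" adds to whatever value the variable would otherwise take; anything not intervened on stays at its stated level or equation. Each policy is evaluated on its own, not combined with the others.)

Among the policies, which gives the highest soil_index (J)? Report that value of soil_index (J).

1359

Policy A (Z − 28):
  C = 138
  Z = 37 − 28 = 9
  J = 167 + 4·138 + 5·9 = 764
Policy B (C − 13):
  C = 138 − 13 = 125
  Z = 37
  J = 167 + 4·125 + 5·37 = 852
Policy C (Z := 84, C + 55):
  C = 138 + 55 = 193
  Z = 84
  J = 167 + 4·193 + 5·84 = 1359
Comparing — Policy A: J=764, Policy B: J=852, Policy C: J=1359. Highest is 1359 (Policy C).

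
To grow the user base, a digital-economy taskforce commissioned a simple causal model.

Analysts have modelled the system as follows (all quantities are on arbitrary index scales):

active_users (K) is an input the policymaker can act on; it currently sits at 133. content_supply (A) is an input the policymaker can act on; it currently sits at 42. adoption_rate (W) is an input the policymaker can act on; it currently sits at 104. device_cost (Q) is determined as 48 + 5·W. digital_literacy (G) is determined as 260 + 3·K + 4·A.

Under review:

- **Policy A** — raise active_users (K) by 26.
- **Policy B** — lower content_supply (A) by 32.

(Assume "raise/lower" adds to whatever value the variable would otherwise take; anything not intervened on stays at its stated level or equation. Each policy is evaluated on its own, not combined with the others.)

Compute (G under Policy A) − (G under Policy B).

206

Policy A (K + 26):
  K = 133 + 26 = 159
  A = 42
  G = 260 + 3·159 + 4·42 = 905
Policy B (A − 32):
  K = 133
  A = 42 − 32 = 10
  G = 260 + 3·133 + 4·10 = 699
G: 905 − 699 = 206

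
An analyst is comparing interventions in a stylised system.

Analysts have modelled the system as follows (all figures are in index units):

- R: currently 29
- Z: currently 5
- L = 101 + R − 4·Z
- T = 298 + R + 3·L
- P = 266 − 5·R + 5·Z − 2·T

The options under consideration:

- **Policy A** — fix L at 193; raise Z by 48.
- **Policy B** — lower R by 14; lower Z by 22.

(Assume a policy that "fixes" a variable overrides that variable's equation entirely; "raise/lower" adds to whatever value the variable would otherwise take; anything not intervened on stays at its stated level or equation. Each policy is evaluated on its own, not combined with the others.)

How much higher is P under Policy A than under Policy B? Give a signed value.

198

Policy A (L := 193, Z + 48):
  R = 29
  Z = 5 + 48 = 53
  L = 193
  T = 298 + 29 + 3·193 = 906
  P = 266 − 5·29 + 5·53 − 2·906 = -1426
Policy B (R − 14, Z − 22):
  R = 29 − 14 = 15
  Z = 5 − 22 = -17
  L = 101 + 15 − 4·(-17) = 184
  T = 298 + 15 + 3·184 = 865
  P = 266 − 5·15 + 5·(-17) − 2·865 = -1624
P: -1426 − (-1624) = 198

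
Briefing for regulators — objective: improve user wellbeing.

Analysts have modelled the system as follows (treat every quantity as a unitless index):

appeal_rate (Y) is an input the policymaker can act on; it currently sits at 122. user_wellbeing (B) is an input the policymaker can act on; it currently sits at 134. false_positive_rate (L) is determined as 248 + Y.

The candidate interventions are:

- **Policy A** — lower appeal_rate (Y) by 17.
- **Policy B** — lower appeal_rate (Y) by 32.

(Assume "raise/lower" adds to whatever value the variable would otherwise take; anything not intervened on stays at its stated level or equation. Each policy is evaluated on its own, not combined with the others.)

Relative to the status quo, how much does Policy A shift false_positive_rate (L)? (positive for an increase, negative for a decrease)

Baseline:
  Y = 122
  L = 248 + 122 = 370
Policy A (Y − 17):
  Y = 122 − 17 = 105
  L = 248 + 105 = 353
Change in L: 353 − 370 = -17

-17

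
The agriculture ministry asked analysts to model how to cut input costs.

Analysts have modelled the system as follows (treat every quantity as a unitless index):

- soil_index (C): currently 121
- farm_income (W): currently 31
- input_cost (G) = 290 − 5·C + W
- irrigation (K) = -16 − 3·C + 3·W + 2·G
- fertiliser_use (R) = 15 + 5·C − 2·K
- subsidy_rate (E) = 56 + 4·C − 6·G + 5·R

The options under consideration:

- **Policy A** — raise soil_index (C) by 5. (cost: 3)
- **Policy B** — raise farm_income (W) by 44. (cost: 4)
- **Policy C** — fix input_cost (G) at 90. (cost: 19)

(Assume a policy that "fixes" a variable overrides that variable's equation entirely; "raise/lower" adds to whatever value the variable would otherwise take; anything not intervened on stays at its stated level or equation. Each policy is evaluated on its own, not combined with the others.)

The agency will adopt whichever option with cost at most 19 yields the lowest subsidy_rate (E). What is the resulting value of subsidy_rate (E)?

4160

Policy A (C + 5):
  C = 121 + 5 = 126
  W = 31
  G = 290 − 5·126 + 31 = -309
  K = -16 − 3·126 + 3·31 + 2·(-309) = -919
  R = 15 + 5·126 − 2·(-919) = 2483
  E = 56 + 4·126 − 6·(-309) + 5·2483 = 14829
Policy B (W + 44):
  C = 121
  W = 31 + 44 = 75
  G = 290 − 5·121 + 75 = -240
  K = -16 − 3·121 + 3·75 + 2·(-240) = -634
  R = 15 + 5·121 − 2·(-634) = 1888
  E = 56 + 4·121 − 6·(-240) + 5·1888 = 11420
Policy C (G := 90):
  C = 121
  W = 31
  G = 90
  K = -16 − 3·121 + 3·31 + 2·90 = -106
  R = 15 + 5·121 − 2·(-106) = 832
  E = 56 + 4·121 − 6·90 + 5·832 = 4160
Comparing — Policy A: E=14829, Policy B: E=11420, Policy C: E=4160. Lowest is 4160 (Policy C).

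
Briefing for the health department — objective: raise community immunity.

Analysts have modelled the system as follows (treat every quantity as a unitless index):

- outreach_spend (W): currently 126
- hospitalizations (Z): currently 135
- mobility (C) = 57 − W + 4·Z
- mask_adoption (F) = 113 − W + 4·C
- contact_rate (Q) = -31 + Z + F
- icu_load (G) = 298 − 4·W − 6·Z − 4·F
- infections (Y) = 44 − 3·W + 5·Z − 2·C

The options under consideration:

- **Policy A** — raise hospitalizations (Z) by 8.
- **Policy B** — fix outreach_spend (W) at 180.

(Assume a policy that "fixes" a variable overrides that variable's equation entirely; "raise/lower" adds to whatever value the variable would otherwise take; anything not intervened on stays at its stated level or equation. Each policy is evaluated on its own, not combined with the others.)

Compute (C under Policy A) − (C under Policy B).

86

Policy A (Z + 8):
  W = 126
  Z = 135 + 8 = 143
  C = 57 − 126 + 4·143 = 503
Policy B (W := 180):
  W = 180
  Z = 135
  C = 57 − 180 + 4·135 = 417
C: 503 − 417 = 86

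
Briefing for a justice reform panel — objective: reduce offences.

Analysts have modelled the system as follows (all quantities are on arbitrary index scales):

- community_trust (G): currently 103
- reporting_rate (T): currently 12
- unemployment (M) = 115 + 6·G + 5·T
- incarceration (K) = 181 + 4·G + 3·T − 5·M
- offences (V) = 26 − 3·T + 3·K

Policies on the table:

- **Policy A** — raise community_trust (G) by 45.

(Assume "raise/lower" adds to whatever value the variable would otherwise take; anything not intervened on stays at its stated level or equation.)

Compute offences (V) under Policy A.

Policy A (G + 45):
  G = 103 + 45 = 148
  T = 12
  M = 115 + 6·148 + 5·12 = 1063
  K = 181 + 4·148 + 3·12 − 5·1063 = -4506
  V = 26 − 3·12 + 3·(-4506) = -13528

-13528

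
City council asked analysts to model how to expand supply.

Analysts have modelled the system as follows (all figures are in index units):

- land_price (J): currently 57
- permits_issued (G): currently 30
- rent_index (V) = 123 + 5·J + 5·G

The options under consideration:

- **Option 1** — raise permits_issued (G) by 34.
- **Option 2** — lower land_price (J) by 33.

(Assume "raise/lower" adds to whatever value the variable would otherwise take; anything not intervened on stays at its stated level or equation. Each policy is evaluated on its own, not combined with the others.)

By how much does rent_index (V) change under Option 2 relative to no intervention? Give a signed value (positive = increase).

Baseline:
  J = 57
  G = 30
  V = 123 + 5·57 + 5·30 = 558
Option 2 (J − 33):
  J = 57 − 33 = 24
  G = 30
  V = 123 + 5·24 + 5·30 = 393
Change in V: 393 − 558 = -165

-165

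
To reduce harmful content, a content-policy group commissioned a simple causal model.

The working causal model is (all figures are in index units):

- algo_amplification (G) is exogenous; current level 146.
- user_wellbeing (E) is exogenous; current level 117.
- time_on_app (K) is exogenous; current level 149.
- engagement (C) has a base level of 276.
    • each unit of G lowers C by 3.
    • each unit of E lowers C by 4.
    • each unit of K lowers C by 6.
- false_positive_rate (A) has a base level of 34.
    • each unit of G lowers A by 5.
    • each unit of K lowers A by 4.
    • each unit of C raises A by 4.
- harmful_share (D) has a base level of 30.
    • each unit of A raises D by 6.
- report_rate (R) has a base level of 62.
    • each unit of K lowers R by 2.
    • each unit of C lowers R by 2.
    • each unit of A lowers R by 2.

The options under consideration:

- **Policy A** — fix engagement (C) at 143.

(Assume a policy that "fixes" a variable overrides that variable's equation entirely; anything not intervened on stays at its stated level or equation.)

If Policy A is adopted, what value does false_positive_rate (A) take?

-720

Policy A (C := 143):
  G = 146
  E = 117
  K = 149
  C = 143
  A = 34 − 5·146 − 4·149 + 4·143 = -720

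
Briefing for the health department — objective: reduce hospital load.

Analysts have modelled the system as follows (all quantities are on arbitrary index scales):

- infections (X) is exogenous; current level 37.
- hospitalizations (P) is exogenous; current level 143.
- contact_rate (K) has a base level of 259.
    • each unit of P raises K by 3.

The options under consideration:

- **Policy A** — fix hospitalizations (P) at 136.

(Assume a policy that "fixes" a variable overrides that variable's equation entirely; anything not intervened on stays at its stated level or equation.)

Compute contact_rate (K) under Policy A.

Policy A (P := 136):
  P = 136
  K = 259 + 3·136 = 667

667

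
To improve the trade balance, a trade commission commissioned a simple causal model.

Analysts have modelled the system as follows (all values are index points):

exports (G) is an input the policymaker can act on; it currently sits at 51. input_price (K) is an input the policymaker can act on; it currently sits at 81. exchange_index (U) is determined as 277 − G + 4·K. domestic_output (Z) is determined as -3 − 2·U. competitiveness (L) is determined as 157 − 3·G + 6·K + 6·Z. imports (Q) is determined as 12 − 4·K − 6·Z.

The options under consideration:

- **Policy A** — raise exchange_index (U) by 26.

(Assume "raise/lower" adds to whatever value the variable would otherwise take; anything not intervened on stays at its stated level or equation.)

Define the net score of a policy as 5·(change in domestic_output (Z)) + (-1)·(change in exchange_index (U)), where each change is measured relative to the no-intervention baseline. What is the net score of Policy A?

Baseline:
  G = 51
  K = 81
  U = 277 − 51 + 4·81 = 550
  Z = -3 − 2·550 = -1103
Policy A (U + 26):
  G = 51
  K = 81
  U = 277 − 51 + 4·81 (+26 from intervention) = 576
  Z = -3 − 2·576 = -1155
ΔZ = -1155 − (-1103) = -52; ΔU = 576 − 550 = 26
Score = 5·(-52) + (-1)·26 = -286

-286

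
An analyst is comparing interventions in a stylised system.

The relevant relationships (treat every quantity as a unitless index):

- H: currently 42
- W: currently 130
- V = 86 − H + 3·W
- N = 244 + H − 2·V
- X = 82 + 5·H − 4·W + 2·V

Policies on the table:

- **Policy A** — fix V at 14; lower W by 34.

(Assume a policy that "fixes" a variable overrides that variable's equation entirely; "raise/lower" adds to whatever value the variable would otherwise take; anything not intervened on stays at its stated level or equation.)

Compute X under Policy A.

-64

Policy A (V := 14, W − 34):
  H = 42
  W = 130 − 34 = 96
  V = 14
  X = 82 + 5·42 − 4·96 + 2·14 = -64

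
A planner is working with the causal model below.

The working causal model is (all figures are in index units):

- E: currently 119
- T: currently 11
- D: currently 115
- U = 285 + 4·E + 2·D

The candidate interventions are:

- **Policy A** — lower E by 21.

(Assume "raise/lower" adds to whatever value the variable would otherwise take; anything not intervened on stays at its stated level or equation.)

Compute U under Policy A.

Policy A (E − 21):
  E = 119 − 21 = 98
  D = 115
  U = 285 + 4·98 + 2·115 = 907

907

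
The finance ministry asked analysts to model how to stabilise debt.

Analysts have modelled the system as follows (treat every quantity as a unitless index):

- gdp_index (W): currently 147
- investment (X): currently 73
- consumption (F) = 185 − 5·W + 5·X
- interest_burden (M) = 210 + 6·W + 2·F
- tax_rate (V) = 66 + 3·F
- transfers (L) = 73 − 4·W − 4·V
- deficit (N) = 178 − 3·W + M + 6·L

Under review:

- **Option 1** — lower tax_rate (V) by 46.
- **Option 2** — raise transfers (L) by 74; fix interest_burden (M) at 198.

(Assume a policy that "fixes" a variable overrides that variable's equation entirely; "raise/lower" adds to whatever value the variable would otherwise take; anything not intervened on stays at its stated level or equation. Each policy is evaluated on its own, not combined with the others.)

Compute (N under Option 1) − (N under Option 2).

Option 1 (V − 46):
  W = 147
  X = 73
  F = 185 − 5·147 + 5·73 = -185
  M = 210 + 6·147 + 2·(-185) = 722
  V = 66 + 3·(-185) (−46 from intervention) = -535
  L = 73 − 4·147 − 4·(-535) = 1625
  N = 178 − 3·147 + 722 + 6·1625 = 10209
Option 2 (L + 74, M := 198):
  W = 147
  X = 73
  F = 185 − 5·147 + 5·73 = -185
  M = 198
  V = 66 + 3·(-185) = -489
  L = 73 − 4·147 − 4·(-489) (+74 from intervention) = 1515
  N = 178 − 3·147 + 198 + 6·1515 = 9025
N: 10209 − 9025 = 1184

1184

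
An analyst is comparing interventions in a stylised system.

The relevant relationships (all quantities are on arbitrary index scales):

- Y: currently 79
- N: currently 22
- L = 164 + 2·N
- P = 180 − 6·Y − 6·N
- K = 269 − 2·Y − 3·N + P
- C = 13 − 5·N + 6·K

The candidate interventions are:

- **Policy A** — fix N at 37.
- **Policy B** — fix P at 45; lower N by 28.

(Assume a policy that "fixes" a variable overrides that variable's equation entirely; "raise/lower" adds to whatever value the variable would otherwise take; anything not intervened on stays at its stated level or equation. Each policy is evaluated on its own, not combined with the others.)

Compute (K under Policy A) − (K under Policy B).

Policy A (N := 37):
  Y = 79
  N = 37
  P = 180 − 6·79 − 6·37 = -516
  K = 269 − 2·79 − 3·37 + (-516) = -516
Policy B (P := 45, N − 28):
  Y = 79
  N = 22 − 28 = -6
  P = 45
  K = 269 − 2·79 − 3·(-6) + 45 = 174
K: -516 − 174 = -690

-690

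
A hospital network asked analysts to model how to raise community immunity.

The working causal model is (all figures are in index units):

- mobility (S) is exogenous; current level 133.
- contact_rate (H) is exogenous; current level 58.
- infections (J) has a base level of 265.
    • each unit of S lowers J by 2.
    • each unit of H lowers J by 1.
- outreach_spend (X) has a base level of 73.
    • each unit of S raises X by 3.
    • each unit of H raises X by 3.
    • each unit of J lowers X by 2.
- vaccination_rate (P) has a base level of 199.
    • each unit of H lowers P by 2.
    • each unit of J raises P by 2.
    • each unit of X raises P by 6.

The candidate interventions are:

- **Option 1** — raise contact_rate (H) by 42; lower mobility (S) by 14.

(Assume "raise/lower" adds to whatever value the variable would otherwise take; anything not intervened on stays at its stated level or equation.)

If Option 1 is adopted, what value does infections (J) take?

-73

Option 1 (H + 42, S − 14):
  S = 133 − 14 = 119
  H = 58 + 42 = 100
  J = 265 − 2·119 − 100 = -73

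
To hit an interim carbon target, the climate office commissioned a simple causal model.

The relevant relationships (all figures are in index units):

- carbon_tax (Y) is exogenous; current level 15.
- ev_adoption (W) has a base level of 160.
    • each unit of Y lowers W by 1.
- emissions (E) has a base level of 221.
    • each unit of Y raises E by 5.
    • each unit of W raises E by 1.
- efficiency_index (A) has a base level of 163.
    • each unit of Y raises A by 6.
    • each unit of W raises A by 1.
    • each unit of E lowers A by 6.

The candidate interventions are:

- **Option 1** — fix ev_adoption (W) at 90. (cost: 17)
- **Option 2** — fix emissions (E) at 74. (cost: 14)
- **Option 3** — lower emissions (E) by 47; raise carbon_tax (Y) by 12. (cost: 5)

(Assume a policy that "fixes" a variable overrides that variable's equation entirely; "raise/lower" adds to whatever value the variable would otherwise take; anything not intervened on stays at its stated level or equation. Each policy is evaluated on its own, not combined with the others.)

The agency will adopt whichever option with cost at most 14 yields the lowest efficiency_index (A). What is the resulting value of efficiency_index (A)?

-2194

Option 2 (E := 74):
  Y = 15
  W = 160 − 15 = 145
  E = 74
  A = 163 + 6·15 + 145 − 6·74 = -46
Option 3 (E − 47, Y + 12):
  Y = 15 + 12 = 27
  W = 160 − 27 = 133
  E = 221 + 5·27 + 133 (−47 from intervention) = 442
  A = 163 + 6·27 + 133 − 6·442 = -2194
Comparing — Option 2: A=-46, Option 3: A=-2194. Lowest is -2194 (Option 3).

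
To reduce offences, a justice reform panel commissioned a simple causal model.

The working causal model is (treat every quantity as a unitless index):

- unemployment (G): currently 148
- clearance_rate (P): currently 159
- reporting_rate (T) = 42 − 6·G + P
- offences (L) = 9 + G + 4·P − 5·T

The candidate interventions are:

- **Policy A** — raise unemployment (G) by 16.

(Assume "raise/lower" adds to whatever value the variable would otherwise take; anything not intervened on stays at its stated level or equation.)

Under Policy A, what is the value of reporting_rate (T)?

-783

Policy A (G + 16):
  G = 148 + 16 = 164
  P = 159
  T = 42 − 6·164 + 159 = -783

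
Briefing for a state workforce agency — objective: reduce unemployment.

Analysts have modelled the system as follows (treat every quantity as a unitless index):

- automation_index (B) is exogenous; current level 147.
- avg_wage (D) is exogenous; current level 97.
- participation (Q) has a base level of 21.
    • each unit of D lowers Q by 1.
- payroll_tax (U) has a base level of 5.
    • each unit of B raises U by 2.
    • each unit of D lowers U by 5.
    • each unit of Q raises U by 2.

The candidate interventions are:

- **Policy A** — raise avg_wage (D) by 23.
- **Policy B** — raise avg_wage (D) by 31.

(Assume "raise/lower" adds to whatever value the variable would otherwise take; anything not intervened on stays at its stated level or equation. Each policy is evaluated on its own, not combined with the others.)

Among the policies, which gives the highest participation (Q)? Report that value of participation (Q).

-99

Policy A (D + 23):
  D = 97 + 23 = 120
  Q = 21 − 120 = -99
Policy B (D + 31):
  D = 97 + 31 = 128
  Q = 21 − 128 = -107
Comparing — Policy A: Q=-99, Policy B: Q=-107. Highest is -99 (Policy A).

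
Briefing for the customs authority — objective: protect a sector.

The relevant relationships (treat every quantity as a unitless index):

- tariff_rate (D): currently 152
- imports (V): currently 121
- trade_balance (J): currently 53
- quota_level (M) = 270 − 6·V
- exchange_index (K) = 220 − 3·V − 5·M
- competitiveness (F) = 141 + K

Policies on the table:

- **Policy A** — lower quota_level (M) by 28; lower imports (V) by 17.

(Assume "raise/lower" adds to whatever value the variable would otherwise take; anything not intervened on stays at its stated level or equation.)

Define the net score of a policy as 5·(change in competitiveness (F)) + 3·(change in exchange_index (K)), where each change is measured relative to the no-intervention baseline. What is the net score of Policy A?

-2552

Baseline:
  V = 121
  M = 270 − 6·121 = -456
  K = 220 − 3·121 − 5·(-456) = 2137
  F = 141 + 2137 = 2278
Policy A (M − 28, V − 17):
  V = 121 − 17 = 104
  M = 270 − 6·104 (−28 from intervention) = -382
  K = 220 − 3·104 − 5·(-382) = 1818
  F = 141 + 1818 = 1959
ΔF = 1959 − 2278 = -319; ΔK = 1818 − 2137 = -319
Score = 5·(-319) + 3·(-319) = -2552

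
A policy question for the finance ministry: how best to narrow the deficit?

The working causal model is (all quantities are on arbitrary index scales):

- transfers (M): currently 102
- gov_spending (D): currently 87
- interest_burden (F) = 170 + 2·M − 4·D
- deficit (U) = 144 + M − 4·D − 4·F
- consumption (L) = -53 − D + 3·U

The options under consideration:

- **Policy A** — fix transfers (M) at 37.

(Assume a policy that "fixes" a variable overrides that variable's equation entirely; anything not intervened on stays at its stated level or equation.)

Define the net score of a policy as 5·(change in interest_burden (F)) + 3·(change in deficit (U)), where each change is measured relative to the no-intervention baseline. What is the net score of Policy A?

715

Baseline:
  M = 102
  D = 87
  F = 170 + 2·102 − 4·87 = 26
  U = 144 + 102 − 4·87 − 4·26 = -206
Policy A (M := 37):
  M = 37
  D = 87
  F = 170 + 2·37 − 4·87 = -104
  U = 144 + 37 − 4·87 − 4·(-104) = 249
ΔF = -104 − 26 = -130; ΔU = 249 − (-206) = 455
Score = 5·(-130) + 3·455 = 715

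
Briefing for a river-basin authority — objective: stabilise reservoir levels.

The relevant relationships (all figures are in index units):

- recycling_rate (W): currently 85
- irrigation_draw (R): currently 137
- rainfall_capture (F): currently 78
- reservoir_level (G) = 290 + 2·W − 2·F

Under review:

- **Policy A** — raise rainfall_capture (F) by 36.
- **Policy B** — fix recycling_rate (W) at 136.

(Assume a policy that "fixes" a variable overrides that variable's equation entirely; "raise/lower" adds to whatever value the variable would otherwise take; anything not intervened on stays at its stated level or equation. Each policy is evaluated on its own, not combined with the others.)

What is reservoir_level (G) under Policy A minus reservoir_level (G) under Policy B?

-174

Policy A (F + 36):
  W = 85
  F = 78 + 36 = 114
  G = 290 + 2·85 − 2·114 = 232
Policy B (W := 136):
  W = 136
  F = 78
  G = 290 + 2·136 − 2·78 = 406
G: 232 − 406 = -174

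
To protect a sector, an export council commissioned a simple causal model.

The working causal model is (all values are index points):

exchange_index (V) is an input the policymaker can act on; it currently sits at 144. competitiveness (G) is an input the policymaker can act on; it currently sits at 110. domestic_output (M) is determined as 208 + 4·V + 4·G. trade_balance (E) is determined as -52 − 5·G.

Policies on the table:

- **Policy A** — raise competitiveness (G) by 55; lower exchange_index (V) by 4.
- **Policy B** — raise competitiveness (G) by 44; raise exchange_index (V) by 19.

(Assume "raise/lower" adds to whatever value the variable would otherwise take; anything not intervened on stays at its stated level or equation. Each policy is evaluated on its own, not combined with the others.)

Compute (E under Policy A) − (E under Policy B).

-55

Policy A (G + 55, V − 4):
  G = 110 + 55 = 165
  E = -52 − 5·165 = -877
Policy B (G + 44, V + 19):
  G = 110 + 44 = 154
  E = -52 − 5·154 = -822
E: -877 − (-822) = -55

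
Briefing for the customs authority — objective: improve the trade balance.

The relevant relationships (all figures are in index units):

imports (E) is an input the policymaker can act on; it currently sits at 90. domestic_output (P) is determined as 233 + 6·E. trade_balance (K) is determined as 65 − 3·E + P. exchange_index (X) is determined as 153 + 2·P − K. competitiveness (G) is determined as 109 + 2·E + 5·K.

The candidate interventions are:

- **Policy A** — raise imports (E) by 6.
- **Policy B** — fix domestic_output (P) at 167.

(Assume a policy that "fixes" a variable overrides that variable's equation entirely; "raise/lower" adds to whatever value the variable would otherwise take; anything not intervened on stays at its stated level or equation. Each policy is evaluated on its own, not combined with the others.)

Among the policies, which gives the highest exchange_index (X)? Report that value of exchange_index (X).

1185

Policy A (E + 6):
  E = 90 + 6 = 96
  P = 233 + 6·96 = 809
  K = 65 − 3·96 + 809 = 586
  X = 153 + 2·809 − 586 = 1185
Policy B (P := 167):
  E = 90
  P = 167
  K = 65 − 3·90 + 167 = -38
  X = 153 + 2·167 − (-38) = 525
Comparing — Policy A: X=1185, Policy B: X=525. Highest is 1185 (Policy A).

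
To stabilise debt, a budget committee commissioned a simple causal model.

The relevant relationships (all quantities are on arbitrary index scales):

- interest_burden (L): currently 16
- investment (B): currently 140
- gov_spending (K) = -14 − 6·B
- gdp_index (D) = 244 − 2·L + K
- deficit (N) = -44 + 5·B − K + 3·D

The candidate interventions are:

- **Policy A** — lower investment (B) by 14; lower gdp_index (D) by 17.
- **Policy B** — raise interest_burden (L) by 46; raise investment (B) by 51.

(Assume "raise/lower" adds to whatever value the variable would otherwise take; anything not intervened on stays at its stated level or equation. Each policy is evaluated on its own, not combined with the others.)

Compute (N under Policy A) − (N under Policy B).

Policy A (B − 14, D − 17):
  L = 16
  B = 140 − 14 = 126
  K = -14 − 6·126 = -770
  D = 244 − 2·16 + (-770) (−17 from intervention) = -575
  N = -44 + 5·126 − (-770) + 3·(-575) = -369
Policy B (L + 46, B + 51):
  L = 16 + 46 = 62
  B = 140 + 51 = 191
  K = -14 − 6·191 = -1160
  D = 244 − 2·62 + (-1160) = -1040
  N = -44 + 5·191 − (-1160) + 3·(-1040) = -1049
N: -369 − (-1049) = 680

680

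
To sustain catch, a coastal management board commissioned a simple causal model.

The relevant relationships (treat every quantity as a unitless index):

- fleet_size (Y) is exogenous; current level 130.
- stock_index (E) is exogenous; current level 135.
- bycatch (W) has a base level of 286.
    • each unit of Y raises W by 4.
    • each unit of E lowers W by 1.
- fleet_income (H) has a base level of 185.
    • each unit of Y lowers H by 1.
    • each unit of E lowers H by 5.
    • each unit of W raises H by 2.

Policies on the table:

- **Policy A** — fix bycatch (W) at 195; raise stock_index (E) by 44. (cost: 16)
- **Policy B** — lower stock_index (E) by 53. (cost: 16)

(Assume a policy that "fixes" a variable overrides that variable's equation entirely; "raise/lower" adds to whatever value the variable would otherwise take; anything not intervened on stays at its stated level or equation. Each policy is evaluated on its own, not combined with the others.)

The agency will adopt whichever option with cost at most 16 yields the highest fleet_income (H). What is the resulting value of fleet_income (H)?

1093

Policy A (W := 195, E + 44):
  Y = 130
  E = 135 + 44 = 179
  W = 195
  H = 185 − 130 − 5·179 + 2·195 = -450
Policy B (E − 53):
  Y = 130
  E = 135 − 53 = 82
  W = 286 + 4·130 − 82 = 724
  H = 185 − 130 − 5·82 + 2·724 = 1093
Comparing — Policy A: H=-450, Policy B: H=1093. Highest is 1093 (Policy B).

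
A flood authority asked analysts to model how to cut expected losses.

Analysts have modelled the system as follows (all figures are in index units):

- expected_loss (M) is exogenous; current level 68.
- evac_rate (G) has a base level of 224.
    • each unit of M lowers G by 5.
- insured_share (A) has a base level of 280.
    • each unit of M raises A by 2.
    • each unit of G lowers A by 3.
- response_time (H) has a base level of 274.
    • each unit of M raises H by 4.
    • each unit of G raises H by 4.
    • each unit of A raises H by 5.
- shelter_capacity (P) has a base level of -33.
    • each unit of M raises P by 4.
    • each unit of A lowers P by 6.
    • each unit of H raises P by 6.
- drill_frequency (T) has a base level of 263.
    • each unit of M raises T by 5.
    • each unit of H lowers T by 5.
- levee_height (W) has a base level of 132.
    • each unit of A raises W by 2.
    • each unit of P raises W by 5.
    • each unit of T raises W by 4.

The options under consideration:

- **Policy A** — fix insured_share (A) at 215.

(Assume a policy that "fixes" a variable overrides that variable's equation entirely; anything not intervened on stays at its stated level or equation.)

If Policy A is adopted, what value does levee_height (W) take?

Policy A (A := 215):
  M = 68
  G = 224 − 5·68 = -116
  A = 215
  H = 274 + 4·68 + 4·(-116) + 5·215 = 1157
  P = -33 + 4·68 − 6·215 + 6·1157 = 5891
  T = 263 + 5·68 − 5·1157 = -5182
  W = 132 + 2·215 + 5·5891 + 4·(-5182) = 9289

9289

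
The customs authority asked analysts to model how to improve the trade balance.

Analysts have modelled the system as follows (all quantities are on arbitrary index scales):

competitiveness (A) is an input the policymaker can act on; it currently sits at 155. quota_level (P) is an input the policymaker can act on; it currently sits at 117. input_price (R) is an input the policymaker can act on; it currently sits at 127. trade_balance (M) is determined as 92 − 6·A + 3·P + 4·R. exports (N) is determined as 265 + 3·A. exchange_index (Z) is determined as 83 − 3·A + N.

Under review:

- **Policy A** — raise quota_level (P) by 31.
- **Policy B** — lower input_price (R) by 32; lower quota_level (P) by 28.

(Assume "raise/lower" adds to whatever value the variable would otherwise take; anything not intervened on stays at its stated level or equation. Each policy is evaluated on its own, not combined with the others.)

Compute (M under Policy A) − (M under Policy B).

305

Policy A (P + 31):
  A = 155
  P = 117 + 31 = 148
  R = 127
  M = 92 − 6·155 + 3·148 + 4·127 = 114
Policy B (R − 32, P − 28):
  A = 155
  P = 117 − 28 = 89
  R = 127 − 32 = 95
  M = 92 − 6·155 + 3·89 + 4·95 = -191
M: 114 − (-191) = 305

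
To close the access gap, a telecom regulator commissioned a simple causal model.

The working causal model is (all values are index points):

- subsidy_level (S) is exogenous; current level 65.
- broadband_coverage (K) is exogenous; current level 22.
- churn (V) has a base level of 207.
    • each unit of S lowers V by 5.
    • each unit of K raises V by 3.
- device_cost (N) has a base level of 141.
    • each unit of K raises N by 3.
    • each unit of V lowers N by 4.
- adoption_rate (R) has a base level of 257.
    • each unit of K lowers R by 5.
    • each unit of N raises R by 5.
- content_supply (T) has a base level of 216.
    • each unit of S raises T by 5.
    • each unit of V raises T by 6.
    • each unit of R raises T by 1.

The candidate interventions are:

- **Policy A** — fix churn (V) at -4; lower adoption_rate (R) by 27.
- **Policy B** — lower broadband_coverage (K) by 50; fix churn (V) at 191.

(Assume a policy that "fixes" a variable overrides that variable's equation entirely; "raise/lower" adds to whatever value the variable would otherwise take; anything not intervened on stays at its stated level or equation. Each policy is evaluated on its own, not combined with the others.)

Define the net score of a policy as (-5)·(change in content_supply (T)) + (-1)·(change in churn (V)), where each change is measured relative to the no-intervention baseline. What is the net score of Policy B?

Baseline:
  S = 65
  K = 22
  V = 207 − 5·65 + 3·22 = -52
  N = 141 + 3·22 − 4·(-52) = 415
  R = 257 − 5·22 + 5·415 = 2222
  T = 216 + 5·65 + 6·(-52) + 2222 = 2451
Policy B (K − 50, V := 191):
  S = 65
  K = 22 − 50 = -28
  V = 191
  N = 141 + 3·(-28) − 4·191 = -707
  R = 257 − 5·(-28) + 5·(-707) = -3138
  T = 216 + 5·65 + 6·191 + (-3138) = -1451
ΔT = -1451 − 2451 = -3902; ΔV = 191 − (-52) = 243
Score = (-5)·(-3902) + (-1)·243 = 19267

19267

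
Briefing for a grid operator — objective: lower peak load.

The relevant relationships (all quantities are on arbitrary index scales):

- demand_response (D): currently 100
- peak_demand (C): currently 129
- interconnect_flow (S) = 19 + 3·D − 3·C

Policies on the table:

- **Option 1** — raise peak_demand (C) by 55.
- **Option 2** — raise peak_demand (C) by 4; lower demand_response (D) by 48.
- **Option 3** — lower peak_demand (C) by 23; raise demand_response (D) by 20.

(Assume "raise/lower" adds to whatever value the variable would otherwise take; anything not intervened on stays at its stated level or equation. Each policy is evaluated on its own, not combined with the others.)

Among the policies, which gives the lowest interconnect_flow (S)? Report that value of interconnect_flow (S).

Option 1 (C + 55):
  D = 100
  C = 129 + 55 = 184
  S = 19 + 3·100 − 3·184 = -233
Option 2 (C + 4, D − 48):
  D = 100 − 48 = 52
  C = 129 + 4 = 133
  S = 19 + 3·52 − 3·133 = -224
Option 3 (C − 23, D + 20):
  D = 100 + 20 = 120
  C = 129 − 23 = 106
  S = 19 + 3·120 − 3·106 = 61
Comparing — Option 1: S=-233, Option 2: S=-224, Option 3: S=61. Lowest is -233 (Option 1).

-233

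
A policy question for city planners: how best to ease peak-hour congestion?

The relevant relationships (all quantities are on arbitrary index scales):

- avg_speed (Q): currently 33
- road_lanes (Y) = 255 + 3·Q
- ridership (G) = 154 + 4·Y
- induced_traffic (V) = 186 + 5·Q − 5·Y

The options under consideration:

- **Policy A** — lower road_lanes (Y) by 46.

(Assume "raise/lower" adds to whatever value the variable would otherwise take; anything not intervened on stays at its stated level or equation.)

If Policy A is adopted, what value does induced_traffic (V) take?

Policy A (Y − 46):
  Q = 33
  Y = 255 + 3·33 (−46 from intervention) = 308
  V = 186 + 5·33 − 5·308 = -1189

-1189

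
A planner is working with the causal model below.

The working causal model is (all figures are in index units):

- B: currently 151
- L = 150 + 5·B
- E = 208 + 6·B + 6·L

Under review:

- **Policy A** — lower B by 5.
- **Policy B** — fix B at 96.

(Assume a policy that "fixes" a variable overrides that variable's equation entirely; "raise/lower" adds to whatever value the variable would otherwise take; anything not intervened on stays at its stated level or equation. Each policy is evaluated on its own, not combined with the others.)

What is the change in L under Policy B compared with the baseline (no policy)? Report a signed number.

Baseline:
  B = 151
  L = 150 + 5·151 = 905
Policy B (B := 96):
  B = 96
  L = 150 + 5·96 = 630
Change in L: 630 − 905 = -275

-275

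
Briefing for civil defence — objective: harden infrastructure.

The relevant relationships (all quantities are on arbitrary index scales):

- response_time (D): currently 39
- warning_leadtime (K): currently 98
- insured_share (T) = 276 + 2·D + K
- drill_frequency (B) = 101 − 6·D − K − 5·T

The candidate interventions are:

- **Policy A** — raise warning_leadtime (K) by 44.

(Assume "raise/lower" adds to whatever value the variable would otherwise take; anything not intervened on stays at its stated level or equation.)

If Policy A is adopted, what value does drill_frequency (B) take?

Policy A (K + 44):
  D = 39
  K = 98 + 44 = 142
  T = 276 + 2·39 + 142 = 496
  B = 101 − 6·39 − 142 − 5·496 = -2755

-2755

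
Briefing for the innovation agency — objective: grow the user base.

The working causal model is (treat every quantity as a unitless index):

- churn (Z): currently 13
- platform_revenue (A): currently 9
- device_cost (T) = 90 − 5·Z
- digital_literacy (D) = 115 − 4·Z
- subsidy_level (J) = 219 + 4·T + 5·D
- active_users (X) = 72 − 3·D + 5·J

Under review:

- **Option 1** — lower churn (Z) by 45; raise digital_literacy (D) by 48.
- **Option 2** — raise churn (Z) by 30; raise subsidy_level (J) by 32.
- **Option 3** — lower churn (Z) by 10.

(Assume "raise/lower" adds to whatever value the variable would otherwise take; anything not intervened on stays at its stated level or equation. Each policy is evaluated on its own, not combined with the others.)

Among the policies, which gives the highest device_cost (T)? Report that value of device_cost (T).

Option 1 (Z − 45, D + 48):
  Z = 13 − 45 = -32
  T = 90 − 5·(-32) = 250
Option 2 (Z + 30, J + 32):
  Z = 13 + 30 = 43
  T = 90 − 5·43 = -125
Option 3 (Z − 10):
  Z = 13 − 10 = 3
  T = 90 − 5·3 = 75
Comparing — Option 1: T=250, Option 2: T=-125, Option 3: T=75. Highest is 250 (Option 1).

250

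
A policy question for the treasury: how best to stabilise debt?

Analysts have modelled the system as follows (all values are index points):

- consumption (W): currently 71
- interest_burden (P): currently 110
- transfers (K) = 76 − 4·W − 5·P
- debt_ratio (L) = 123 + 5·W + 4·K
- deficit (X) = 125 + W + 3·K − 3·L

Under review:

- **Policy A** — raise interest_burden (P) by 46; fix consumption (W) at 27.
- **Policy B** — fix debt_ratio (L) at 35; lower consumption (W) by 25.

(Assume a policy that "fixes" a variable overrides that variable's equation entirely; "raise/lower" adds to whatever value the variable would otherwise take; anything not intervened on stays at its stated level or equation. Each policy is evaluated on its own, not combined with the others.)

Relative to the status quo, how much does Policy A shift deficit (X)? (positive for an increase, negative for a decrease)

Baseline:
  W = 71
  P = 110
  K = 76 − 4·71 − 5·110 = -758
  L = 123 + 5·71 + 4·(-758) = -2554
  X = 125 + 71 + 3·(-758) − 3·(-2554) = 5584
Policy A (P + 46, W := 27):
  W = 27
  P = 110 + 46 = 156
  K = 76 − 4·27 − 5·156 = -812
  L = 123 + 5·27 + 4·(-812) = -2990
  X = 125 + 27 + 3·(-812) − 3·(-2990) = 6686
Change in X: 6686 − 5584 = 1102

1102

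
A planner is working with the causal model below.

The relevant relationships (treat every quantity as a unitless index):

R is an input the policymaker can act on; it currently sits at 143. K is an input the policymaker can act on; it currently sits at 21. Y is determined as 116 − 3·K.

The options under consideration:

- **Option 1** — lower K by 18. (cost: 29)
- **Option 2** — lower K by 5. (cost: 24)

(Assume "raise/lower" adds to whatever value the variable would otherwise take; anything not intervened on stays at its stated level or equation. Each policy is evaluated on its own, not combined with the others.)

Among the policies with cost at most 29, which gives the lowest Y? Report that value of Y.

68

Option 1 (K − 18):
  K = 21 − 18 = 3
  Y = 116 − 3·3 = 107
Option 2 (K − 5):
  K = 21 − 5 = 16
  Y = 116 − 3·16 = 68
Comparing — Option 1: Y=107, Option 2: Y=68. Lowest is 68 (Option 2).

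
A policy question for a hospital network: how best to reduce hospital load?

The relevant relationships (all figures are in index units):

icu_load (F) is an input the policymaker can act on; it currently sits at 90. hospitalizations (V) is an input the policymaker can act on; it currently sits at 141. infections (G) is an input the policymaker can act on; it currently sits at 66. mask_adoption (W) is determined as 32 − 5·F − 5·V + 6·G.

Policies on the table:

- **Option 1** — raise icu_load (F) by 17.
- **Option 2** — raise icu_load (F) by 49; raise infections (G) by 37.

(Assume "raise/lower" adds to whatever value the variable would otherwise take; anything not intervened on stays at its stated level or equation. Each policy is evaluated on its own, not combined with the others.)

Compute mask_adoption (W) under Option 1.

-812

Option 1 (F + 17):
  F = 90 + 17 = 107
  V = 141
  G = 66
  W = 32 − 5·107 − 5·141 + 6·66 = -812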